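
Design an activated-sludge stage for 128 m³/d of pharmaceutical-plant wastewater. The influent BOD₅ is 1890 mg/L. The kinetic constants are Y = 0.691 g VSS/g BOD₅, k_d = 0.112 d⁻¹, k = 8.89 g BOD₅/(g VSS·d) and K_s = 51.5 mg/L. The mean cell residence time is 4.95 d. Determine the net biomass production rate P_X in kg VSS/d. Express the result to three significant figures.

P_X ≈ 107 kg VSS/d

From the Monod/SRT balance for a CMAS, S = K_s·(1+k_d θ_c)/[θ_c·(Y k − k_d) − 1] = 51.5 × (1 + 0.112 × 4.95) / [4.95 × (0.691 × 8.89 − 0.112) − 1] = 80.05 / 28.85 = 2.774 mg/L.
The observed yield is Y_obs = Y/(1 + k_d·θ_c) = 0.691 / (1 + 0.112 × 4.95) = 0.691 / 1.554 = 0.4445 g VSS per g BOD₅ removed.
Substrate removed = Q·(S₀ − S) = 128 m³/d × (1890 − 2.77) g/m³ = 2.42×10^5 g/d = 241.6 kg/d.
P_X = Y_obs · Q(S₀ − S) = 0.4445 × 241.6 = 107.4 kg VSS/d.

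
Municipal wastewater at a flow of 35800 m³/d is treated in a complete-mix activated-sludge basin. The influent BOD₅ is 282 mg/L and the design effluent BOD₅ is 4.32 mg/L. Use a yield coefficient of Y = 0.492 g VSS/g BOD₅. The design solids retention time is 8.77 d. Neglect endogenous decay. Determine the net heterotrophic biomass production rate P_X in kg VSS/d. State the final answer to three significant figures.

P_X ≈ 4890 kg VSS/d

With endogenous decay neglected, the observed yield equals the true yield: Y_obs = Y = 0.492 g VSS/g BOD₅.
ΔS = 282 − 4.32 = 277.7 mg/L, so the substrate removal rate is 35800 × 277.7/1000 = 9941 kg BOD₅/d.
Biomass produced: P_X = Y_obs·Q·ΔS = 0.4920 × 9941 ≈ 4891 kg VSS/d.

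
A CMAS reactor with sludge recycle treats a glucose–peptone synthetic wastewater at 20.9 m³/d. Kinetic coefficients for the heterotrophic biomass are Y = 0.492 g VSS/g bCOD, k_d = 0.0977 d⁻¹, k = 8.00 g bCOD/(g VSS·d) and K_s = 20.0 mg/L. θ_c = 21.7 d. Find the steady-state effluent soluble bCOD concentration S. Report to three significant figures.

Effluent substrate depends only on kinetics and SRT: S = K_s(1 + k_d θ_c) / [θ_c(Yk − k_d) − 1] = 20.0 × (1 + 0.0977 × 21.7) / [21.7 × (0.492 × 8.00 − 0.0977) − 1] = 62.40 / 82.29 = 0.7583 mg/L.

S ≈ 0.758 mg/L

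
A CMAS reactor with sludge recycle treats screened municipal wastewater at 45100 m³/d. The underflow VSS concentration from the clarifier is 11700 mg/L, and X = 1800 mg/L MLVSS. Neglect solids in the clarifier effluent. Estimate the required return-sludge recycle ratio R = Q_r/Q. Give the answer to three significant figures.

Solids balance on the clarifier gives (1+R)X = R·X_r, so R = X/(X_r − X) = 1800 / (11700 − 1800) = 0.1818.

R ≈ 0.182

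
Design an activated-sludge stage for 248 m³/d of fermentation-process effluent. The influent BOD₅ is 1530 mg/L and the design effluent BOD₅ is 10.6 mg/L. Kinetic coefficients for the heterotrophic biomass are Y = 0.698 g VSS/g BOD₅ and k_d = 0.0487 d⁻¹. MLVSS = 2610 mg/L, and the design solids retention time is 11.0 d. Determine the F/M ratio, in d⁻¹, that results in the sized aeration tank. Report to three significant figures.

F/M ≈ 0.201 d⁻¹

Steady-state biomass mass balance: V·X·(1 + k_d·θ_c) = Y·Q·(S₀ − S)·θ_c, so V = 0.698 × 248 × (1530 − 10.6) × 11.0 / [2610 × (1 + 0.0487 × 11.0)] = 2.89×10^6 / 4008 = 721.8 m³.
F/M = applied load / biomass = Q·S₀/(V·X) = 248 × 1530 / (721.8 × 2610) = 0.2014 d⁻¹.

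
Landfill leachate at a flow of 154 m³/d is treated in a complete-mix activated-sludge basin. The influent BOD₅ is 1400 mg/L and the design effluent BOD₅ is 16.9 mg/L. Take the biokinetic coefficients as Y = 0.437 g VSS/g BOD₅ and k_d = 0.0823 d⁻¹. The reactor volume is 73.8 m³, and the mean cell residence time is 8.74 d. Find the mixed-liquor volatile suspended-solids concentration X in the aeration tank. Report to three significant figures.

From V·X·(1 + k_d·θ_c) = Y·Q·(S₀ − S)·θ_c: X = 0.437 × 154 × (1400 − 16.9) × 8.74 / [73.8 × (1 + 0.0823 × 8.74)] = 6411 mg/L.

X ≈ 6410 mg/L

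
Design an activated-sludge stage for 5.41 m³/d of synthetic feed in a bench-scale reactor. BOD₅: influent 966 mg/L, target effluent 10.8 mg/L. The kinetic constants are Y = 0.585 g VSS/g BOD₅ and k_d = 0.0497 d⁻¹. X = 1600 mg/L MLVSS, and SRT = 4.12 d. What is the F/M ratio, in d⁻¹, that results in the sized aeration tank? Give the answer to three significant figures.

F/M ≈ 0.506 d⁻¹

Steady-state biomass mass balance: V·X·(1 + k_d·θ_c) = Y·Q·(S₀ − S)·θ_c, so V = 0.585 × 5.41 × (966 − 10.8) × 4.12 / [1600 × (1 + 0.0497 × 4.12)] = 1.25×10^4 / 1928 = 6.461 m³.
F/M = applied load / biomass = Q·S₀/(V·X) = 5.41 × 966 / (6.461 × 1600) = 0.5055 d⁻¹.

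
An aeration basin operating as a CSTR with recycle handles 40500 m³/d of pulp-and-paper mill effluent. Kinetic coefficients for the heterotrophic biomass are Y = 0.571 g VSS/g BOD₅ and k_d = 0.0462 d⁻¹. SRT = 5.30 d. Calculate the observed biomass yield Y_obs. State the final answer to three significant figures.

Observed yield with endogenous decay: Y_obs = Y / (1 + k_d·θ_c) = 0.571 / (1 + 0.0462 × 5.30) = 0.571 / 1.245 = 0.4587 g VSS/g BOD₅.

Y_obs ≈ 0.459 g VSS/g BOD₅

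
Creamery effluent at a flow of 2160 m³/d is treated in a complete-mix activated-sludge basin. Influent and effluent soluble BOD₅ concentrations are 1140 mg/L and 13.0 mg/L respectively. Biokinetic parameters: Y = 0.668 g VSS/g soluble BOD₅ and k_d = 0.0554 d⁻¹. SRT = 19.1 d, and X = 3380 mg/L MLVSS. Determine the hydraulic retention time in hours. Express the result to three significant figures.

Rearranging the biomass balance for a CMAS with decay, V = Y·Q·ΔS·θ_c / [X·(1+k_d θ_c)] = 0.668 × 2160 × (1140 − 13.0) × 19.1 / [3380 × (1 + 0.0554 × 19.1)] = 3.11×10^7 / 6957 = 4465 m³.
Hydraulic retention time τ = V/Q = 4465 / 2160 = 2.067 d = 49.61 h.

τ ≈ 49.6 h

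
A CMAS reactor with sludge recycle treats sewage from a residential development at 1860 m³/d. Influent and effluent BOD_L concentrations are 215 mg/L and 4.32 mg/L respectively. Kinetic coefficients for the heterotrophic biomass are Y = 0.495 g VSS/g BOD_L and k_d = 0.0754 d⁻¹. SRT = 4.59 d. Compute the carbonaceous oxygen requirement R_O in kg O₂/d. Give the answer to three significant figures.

Observed yield with endogenous decay: Y_obs = Y / (1 + k_d·θ_c) = 0.495 / (1 + 0.0754 × 4.59) = 0.495 / 1.346 = 0.3677 g VSS/g BOD_L.
ΔS = 215 − 4.32 = 210.7 mg/L, so the substrate removal rate is 1860 × 210.7/1000 = 391.9 kg BOD_L/d.
Net sludge production P_X = 0.3677 × 391.9 = 144.1 kg VSS/d.
R_O = Q·(S₀ − S) − 1.42·P_X = 391.9 − 1.42 × 144.1 = 187.2 kg O₂/d.

R_O ≈ 187 kg O₂/d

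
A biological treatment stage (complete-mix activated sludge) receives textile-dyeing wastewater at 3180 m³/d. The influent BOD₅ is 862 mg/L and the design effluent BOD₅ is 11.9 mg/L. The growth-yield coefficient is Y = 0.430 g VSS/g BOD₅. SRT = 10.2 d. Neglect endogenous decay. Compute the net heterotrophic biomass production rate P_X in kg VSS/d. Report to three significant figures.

P_X ≈ 1160 kg VSS/d

Since k_d ≈ 0, Y_obs = Y = 0.430 g VSS/g BOD₅.
ΔS = 862 − 11.9 = 850.1 mg/L, so the substrate removal rate is 3180 × 850.1/1000 = 2703 kg BOD₅/d.
P_X = Y_obs · Q(S₀ − S) = 0.4300 × 2703 = 1162 kg VSS/d.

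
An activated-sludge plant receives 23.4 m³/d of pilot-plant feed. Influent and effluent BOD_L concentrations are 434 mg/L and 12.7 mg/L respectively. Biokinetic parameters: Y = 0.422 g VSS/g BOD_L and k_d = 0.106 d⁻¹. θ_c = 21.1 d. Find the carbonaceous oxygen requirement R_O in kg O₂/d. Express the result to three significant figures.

R_O ≈ 8.03 kg O₂/d

Y_obs = Y / (1 + k_d θ_c) = 0.422 / (1 + 0.106 × 21.1) = 0.422 / 3.237 = 0.1304.
Q·(S₀ − S) = 23.4 × (434 − 12.7) × 10⁻³ = 9.858 kg/d removed.
Net sludge production P_X = 0.1304 × 9.858 = 1.285 kg VSS/d.
Carbonaceous O₂ demand = substrate oxidised − cell-mass equivalent = 9.858 − 1.42 × 1.285 = 8.033 kg O₂/d.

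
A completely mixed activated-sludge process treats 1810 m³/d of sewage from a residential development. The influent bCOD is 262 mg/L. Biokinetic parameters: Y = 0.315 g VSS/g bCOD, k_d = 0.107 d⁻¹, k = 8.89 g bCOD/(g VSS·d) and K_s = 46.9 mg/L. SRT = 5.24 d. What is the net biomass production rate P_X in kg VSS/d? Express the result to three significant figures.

Effluent substrate depends only on kinetics and SRT: S = K_s(1 + k_d θ_c) / [θ_c(Yk − k_d) − 1] = 46.9 × (1 + 0.107 × 5.24) / [5.24 × (0.315 × 8.89 − 0.107) − 1] = 73.20 / 13.11 = 5.582 mg/L.
The observed yield is Y_obs = Y/(1 + k_d·θ_c) = 0.315 / (1 + 0.107 × 5.24) = 0.315 / 1.561 = 0.2018 g VSS per g bCOD removed.
ΔS = 262 − 5.58 = 256.4 mg/L, so the substrate removal rate is 1810 × 256.4/1000 = 464.1 kg bCOD/d.
So the net sludge growth is P_X = 0.2018 × 464.1 = 93.68 kg VSS/d.

P_X ≈ 93.7 kg VSS/d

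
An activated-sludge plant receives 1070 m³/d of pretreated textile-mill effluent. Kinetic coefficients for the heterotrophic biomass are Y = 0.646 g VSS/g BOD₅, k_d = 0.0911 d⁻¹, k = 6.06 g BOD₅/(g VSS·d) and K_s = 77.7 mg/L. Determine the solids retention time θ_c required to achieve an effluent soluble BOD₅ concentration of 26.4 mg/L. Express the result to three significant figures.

Specific growth rate at S = 26.4 mg/L: μ = YkS/(K_s+S) = 0.646·6.06·26.4/(77.7+26.4) = 0.9928 d⁻¹.
Then 1/θ_c = μ − k_d = 0.9928 − 0.0911 = 0.9017 d⁻¹, giving θ_c = 1.109 d.

θ_c ≈ 1.11 d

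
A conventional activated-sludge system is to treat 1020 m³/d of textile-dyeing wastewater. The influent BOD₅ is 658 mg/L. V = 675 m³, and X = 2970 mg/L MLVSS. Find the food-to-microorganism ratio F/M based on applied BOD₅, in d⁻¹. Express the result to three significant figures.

F/M ≈ 0.335 d⁻¹

F/M = applied load / biomass = Q·S₀/(V·X) = 1020 × 658 / (675.0 × 2970) = 0.3348 d⁻¹.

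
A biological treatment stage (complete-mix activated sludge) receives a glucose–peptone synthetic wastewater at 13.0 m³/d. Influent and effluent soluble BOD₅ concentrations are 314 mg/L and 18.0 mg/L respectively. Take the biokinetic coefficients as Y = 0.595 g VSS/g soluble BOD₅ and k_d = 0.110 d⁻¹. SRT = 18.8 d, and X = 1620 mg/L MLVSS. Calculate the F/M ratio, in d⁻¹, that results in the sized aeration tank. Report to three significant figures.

Steady-state biomass mass balance: V·X·(1 + k_d·θ_c) = Y·Q·(S₀ − S)·θ_c, so V = 0.595 × 13.0 × (314 − 18.0) × 18.8 / [1620 × (1 + 0.110 × 18.8)] = 4.3×10^4 / 4970 = 8.660 m³.
F/M = applied load / biomass = Q·S₀/(V·X) = 13.0 × 314 / (8.660 × 1620) = 0.2910 d⁻¹.

F/M ≈ 0.291 d⁻¹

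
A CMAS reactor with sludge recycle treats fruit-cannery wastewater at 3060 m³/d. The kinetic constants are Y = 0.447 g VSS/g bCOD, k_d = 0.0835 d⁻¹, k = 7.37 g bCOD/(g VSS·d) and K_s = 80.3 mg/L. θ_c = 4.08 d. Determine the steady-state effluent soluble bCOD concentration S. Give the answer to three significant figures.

S ≈ 8.90 mg/L

Effluent substrate depends only on kinetics and SRT: S = K_s(1 + k_d θ_c) / [θ_c(Yk − k_d) − 1] = 80.3 × (1 + 0.0835 × 4.08) / [4.08 × (0.447 × 7.37 − 0.0835) − 1] = 107.7 / 12.10 = 8.897 mg/L.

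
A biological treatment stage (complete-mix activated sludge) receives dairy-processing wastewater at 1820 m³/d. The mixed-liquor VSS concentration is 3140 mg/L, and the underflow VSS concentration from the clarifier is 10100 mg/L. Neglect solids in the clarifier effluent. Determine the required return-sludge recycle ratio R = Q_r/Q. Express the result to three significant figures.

Mass balance around the secondary clarifier (neglecting effluent solids): R = X / (X_r − X) = 3140 / (10100 − 3140) = 0.4511.

R ≈ 0.451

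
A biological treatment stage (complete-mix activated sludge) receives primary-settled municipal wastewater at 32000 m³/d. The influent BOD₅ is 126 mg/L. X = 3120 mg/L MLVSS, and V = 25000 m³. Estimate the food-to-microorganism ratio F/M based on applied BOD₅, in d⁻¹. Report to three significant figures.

F/M = applied load / biomass = Q·S₀/(V·X) = 32000 × 126 / (25000 × 3120) = 0.05169 d⁻¹.

F/M ≈ 0.0517 d⁻¹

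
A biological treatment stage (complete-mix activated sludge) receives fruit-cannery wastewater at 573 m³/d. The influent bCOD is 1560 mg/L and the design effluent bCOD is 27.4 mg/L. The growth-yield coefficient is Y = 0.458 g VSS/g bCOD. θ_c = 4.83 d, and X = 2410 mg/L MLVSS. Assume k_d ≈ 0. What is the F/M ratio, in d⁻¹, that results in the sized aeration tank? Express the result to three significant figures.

V·X = Y·Q·ΔS·θ_c gives V = 0.458 × 573 × (1560 − 27.4) × 4.83 / 2410 = 806.1 m³.
F/M = applied load / biomass = Q·S₀/(V·X) = 573 × 1560 / (806.1 × 2410) = 0.4601 d⁻¹.

F/M ≈ 0.460 d⁻¹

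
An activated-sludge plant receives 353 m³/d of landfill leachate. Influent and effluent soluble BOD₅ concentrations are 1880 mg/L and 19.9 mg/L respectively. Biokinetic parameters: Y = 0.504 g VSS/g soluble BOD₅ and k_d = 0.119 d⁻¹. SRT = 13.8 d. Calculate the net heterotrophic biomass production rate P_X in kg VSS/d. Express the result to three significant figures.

P_X ≈ 125 kg VSS/d

Correct the yield for decay: Y_obs = Y/(1 + k_d θ_c) = 0.504 / (1 + 0.119 × 13.8) = 0.504 / 2.642 = 0.1908.
Substrate removed = Q·(S₀ − S) = 353 m³/d × (1880 − 19.9) g/m³ = 6.57×10^5 g/d = 656.6 kg/d.
Net biomass production P_X = Y_obs × Q·(S₀ − S) = 0.1908 × 656.6 = 125.2 kg VSS/d.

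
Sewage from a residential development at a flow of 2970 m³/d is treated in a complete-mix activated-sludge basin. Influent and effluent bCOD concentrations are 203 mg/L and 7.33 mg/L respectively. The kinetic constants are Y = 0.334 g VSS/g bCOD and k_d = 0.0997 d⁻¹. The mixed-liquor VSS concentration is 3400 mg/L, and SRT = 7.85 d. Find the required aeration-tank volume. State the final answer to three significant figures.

V ≈ 251 m³

From the SRT design equation V = Y Q (S₀−S) θ_c / [X (1 + k_d θ_c)] = 0.334 × 2970 × (203 − 7.33) × 7.85 / [3400 × (1 + 0.0997 × 7.85)] = 1.52×10^6 / 6061 = 251.4 m³.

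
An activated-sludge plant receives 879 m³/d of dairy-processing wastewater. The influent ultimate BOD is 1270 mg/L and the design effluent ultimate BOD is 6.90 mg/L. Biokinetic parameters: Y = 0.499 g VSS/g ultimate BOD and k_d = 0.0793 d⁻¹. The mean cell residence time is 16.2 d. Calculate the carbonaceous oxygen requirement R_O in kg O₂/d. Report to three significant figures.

Observed yield with endogenous decay: Y_obs = Y / (1 + k_d·θ_c) = 0.499 / (1 + 0.0793 × 16.2) = 0.499 / 2.285 = 0.2184 g VSS/g ultimate BOD.
Substrate removed = Q·(S₀ − S) = 879 m³/d × (1270 − 6.90) g/m³ = 1.11×10^6 g/d = 1110 kg/d.
P_X = Y_obs·Q·(S₀ − S) = 0.2184 × 1110 = 242.5 kg VSS/d.
R_O = Q·ΔS − 1.42 P_X = 1110 − 344.3 = 765.9 kg O₂/d.

R_O ≈ 766 kg O₂/d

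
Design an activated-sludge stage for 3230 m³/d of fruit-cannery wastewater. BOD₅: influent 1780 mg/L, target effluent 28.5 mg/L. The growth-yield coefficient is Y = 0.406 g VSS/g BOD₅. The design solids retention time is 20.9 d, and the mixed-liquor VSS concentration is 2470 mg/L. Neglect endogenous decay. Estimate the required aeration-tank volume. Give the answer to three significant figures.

V ≈ 19400 m³

Biomass mass balance (decay neglected): V·X = Y·Q·(S₀ − S)·θ_c, so V = 0.406 × 3230 × (1780 − 28.5) × 20.9 / 2470 = 19435 m³.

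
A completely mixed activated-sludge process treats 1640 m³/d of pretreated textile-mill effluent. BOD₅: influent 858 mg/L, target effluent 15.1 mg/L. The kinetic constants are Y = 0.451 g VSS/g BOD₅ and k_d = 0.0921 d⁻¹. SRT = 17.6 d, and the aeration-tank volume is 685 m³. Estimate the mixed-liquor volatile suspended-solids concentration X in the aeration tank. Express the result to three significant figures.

X = Y·Q·ΔS·θ_c / [V·(1 + k_d θ_c)] = 0.451 × 1640 × (858 − 15.1) × 17.6 / [685 × (1 + 0.0921 × 17.6)] = 6112 mg/L.

X ≈ 6110 mg/L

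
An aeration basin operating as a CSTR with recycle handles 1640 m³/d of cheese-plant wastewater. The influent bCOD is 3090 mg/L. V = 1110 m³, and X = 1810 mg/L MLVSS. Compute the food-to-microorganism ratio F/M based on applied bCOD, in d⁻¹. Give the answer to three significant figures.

F/M ≈ 2.52 d⁻¹

F/M = applied load / biomass = Q·S₀/(V·X) = 1640 × 3090 / (1110 × 1810) = 2.522 d⁻¹.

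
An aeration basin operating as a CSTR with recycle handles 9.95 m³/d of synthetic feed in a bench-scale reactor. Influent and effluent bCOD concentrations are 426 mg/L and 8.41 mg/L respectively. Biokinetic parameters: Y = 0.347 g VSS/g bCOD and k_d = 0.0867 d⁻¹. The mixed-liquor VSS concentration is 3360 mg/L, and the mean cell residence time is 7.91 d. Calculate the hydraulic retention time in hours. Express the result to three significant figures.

τ ≈ 4.86 h

Steady-state biomass mass balance: V·X·(1 + k_d·θ_c) = Y·Q·(S₀ − S)·θ_c, so V = 0.347 × 9.95 × (426 − 8.41) × 7.91 / [3360 × (1 + 0.0867 × 7.91)] = 1.14×10^4 / 5664 = 2.013 m³.
τ = V/Q = 2.013/9.95 = 0.2024 d, or 4.856 h.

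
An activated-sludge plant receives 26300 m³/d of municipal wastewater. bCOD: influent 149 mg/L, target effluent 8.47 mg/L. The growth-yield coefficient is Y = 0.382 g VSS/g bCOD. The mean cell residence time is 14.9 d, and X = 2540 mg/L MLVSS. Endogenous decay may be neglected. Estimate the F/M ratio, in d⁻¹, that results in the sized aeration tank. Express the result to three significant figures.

F/M ≈ 0.186 d⁻¹

With k_d = 0 the design equation reduces to V = Y Q (S₀−S) θ_c / X = 0.382 × 26300 × (149 − 8.47) × 14.9 / 2540 = 8282 m³.
F/M = applied load / biomass = Q·S₀/(V·X) = 26300 × 149 / (8282 × 2540) = 0.1863 d⁻¹.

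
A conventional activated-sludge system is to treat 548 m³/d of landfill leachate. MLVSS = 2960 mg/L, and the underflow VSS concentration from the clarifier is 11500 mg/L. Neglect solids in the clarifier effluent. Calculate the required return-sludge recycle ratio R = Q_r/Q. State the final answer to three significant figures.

R ≈ 0.347

Solids balance on the clarifier gives (1+R)X = R·X_r, so R = X/(X_r − X) = 2960 / (11500 − 2960) = 0.3466.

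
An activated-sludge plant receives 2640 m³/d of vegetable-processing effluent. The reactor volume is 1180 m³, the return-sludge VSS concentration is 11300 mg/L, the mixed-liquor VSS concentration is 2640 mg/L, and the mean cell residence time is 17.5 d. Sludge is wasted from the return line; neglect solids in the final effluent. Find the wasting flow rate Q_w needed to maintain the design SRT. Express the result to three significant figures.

θ_c = V·X/(Q_w·X_r) when wasting from the recycle, so Q_w = V·X/(θ_c·X_r) = 1180 × 2640 / (17.5 × 11300) = 15.75 m³/d.

Q_w ≈ 15.8 m³/d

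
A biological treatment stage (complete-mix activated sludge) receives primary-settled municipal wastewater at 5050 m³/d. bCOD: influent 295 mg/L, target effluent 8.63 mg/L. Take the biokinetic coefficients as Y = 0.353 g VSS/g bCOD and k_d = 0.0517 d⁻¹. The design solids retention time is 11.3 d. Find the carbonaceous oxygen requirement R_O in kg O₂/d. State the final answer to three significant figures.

R_O ≈ 989 kg O₂/d

Observed yield with endogenous decay: Y_obs = Y / (1 + k_d·θ_c) = 0.353 / (1 + 0.0517 × 11.3) = 0.353 / 1.584 = 0.2228 g VSS/g bCOD.
ΔS = 295 − 8.63 = 286.4 mg/L, so the substrate removal rate is 5050 × 286.4/1000 = 1446 kg bCOD/d.
P_X = Y_obs·Q·(S₀ − S) = 0.2228 × 1446 = 322.2 kg VSS/d.
Carbonaceous O₂ demand = substrate oxidised − cell-mass equivalent = 1446 − 1.42 × 322.2 = 988.6 kg O₂/d.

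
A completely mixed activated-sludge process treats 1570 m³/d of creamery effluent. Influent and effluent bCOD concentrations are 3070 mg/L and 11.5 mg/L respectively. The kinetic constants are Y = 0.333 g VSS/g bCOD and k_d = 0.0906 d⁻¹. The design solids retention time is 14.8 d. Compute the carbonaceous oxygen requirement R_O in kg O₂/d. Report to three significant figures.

R_O ≈ 3830 kg O₂/d

The observed yield is Y_obs = Y/(1 + k_d·θ_c) = 0.333 / (1 + 0.0906 × 14.8) = 0.333 / 2.341 = 0.1423 g VSS per g bCOD removed.
Mass of bCOD removed per day: Q(S₀ − S) = 1570 × 3058 g/m³ = 4802 kg/d.
Net sludge production P_X = 0.1423 × 4802 = 683.1 kg VSS/d.
R_O = Q·ΔS − 1.42 P_X = 4802 − 970.0 = 3832 kg O₂/d.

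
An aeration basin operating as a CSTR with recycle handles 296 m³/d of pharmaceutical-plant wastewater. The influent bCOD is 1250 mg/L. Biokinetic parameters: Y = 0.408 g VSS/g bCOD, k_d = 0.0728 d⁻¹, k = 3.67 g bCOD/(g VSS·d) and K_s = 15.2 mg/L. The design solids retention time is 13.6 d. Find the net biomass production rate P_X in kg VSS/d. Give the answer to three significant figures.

From the Monod/SRT balance for a CMAS, S = K_s·(1+k_d θ_c)/[θ_c·(Y k − k_d) − 1] = 15.2 × (1 + 0.0728 × 13.6) / [13.6 × (0.408 × 3.67 − 0.0728) − 1] = 30.25 / 18.37 = 1.646 mg/L.
Y_obs = Y / (1 + k_d θ_c) = 0.408 / (1 + 0.0728 × 13.6) = 0.408 / 1.990 = 0.2050.
Mass of bCOD removed per day: Q(S₀ − S) = 296 × 1248 g/m³ = 369.5 kg/d.
Biomass produced: P_X = Y_obs·Q·ΔS = 0.2050 × 369.5 ≈ 75.76 kg VSS/d.

P_X ≈ 75.8 kg VSS/d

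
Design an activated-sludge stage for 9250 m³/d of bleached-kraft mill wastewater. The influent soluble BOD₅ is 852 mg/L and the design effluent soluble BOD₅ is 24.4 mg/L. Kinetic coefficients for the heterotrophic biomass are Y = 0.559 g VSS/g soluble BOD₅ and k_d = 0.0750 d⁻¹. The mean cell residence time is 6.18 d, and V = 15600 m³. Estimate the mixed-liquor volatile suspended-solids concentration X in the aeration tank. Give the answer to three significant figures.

X ≈ 1160 mg/L

Solving the biomass balance for X: X = Y Q (S₀−S) θ_c / [V (1+k_d θ_c)] = 0.559 × 9250 × (852 − 24.4) × 6.18 / [15600 × (1 + 0.0750 × 6.18)] = 1158 mg/L.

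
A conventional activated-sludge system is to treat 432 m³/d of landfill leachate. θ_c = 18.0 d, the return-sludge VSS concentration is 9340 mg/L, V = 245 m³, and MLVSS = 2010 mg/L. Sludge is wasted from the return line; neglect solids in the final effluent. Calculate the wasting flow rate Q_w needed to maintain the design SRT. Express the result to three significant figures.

Q_w ≈ 2.93 m³/d

Q_w = (V·X)/(θ_c X_r) = 245.0 × 2010 / (18.0 × 9340) = 2.929 m³/d.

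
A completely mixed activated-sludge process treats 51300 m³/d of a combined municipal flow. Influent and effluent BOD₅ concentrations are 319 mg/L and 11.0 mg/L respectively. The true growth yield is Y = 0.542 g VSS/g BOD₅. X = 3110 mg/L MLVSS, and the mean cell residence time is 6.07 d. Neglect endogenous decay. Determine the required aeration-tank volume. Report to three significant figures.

V·X = Y·Q·ΔS·θ_c gives V = 0.542 × 51300 × (319 − 11.0) × 6.07 / 3110 = 16715 m³.

V ≈ 16700 m³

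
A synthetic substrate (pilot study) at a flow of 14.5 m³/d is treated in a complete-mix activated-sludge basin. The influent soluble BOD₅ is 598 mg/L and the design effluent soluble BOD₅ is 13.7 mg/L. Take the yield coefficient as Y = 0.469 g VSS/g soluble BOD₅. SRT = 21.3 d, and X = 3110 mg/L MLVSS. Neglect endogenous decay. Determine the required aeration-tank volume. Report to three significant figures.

Biomass mass balance (decay neglected): V·X = Y·Q·(S₀ − S)·θ_c, so V = 0.469 × 14.5 × (598 − 13.7) × 21.3 / 3110 = 27.21 m³.

V ≈ 27.2 m³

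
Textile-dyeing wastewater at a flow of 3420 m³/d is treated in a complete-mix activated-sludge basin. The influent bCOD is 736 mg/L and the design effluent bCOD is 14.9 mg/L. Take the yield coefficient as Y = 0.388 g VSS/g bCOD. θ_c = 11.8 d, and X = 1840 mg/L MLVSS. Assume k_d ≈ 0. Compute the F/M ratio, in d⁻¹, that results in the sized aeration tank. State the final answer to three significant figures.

With k_d = 0 the design equation reduces to V = Y Q (S₀−S) θ_c / X = 0.388 × 3420 × (736 − 14.9) × 11.8 / 1840 = 6136 m³.
F/M = applied load / biomass = Q·S₀/(V·X) = 3420 × 736 / (6136 × 1840) = 0.2229 d⁻¹.

F/M ≈ 0.223 d⁻¹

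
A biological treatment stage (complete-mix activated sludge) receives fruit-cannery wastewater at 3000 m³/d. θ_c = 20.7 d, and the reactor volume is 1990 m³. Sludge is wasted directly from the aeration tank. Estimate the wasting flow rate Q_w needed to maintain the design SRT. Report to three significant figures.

For wasting at MLVSS concentration, Q_w = V/θ_c = 1990/20.7 = 96.14 m³/d.

Q_w ≈ 96.1 m³/d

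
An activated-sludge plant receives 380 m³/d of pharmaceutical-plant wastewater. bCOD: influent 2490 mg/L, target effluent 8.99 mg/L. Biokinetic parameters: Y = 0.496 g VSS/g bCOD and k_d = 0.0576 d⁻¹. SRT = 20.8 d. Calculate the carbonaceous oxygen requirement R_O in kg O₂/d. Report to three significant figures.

R_O ≈ 641 kg O₂/d

Observed yield with endogenous decay: Y_obs = Y / (1 + k_d·θ_c) = 0.496 / (1 + 0.0576 × 20.8) = 0.496 / 2.198 = 0.2257 g VSS/g bCOD.
ΔS = 2490 − 8.99 = 2481 mg/L, so the substrate removal rate is 380 × 2481/1000 = 942.8 kg bCOD/d.
Biomass synthesised: P_X = Y_obs × 942.8 = 212.7 kg VSS/d.
Carbonaceous O₂ demand = substrate oxidised − cell-mass equivalent = 942.8 − 1.42 × 212.7 = 640.7 kg O₂/d.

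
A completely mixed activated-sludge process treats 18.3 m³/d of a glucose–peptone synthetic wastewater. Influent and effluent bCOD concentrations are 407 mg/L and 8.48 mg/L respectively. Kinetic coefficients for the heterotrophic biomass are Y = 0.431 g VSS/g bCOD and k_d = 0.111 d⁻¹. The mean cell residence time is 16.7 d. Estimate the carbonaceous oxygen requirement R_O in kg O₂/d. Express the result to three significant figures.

Y_obs = Y / (1 + k_d θ_c) = 0.431 / (1 + 0.111 × 16.7) = 0.431 / 2.854 = 0.1510.
Mass of bCOD removed per day: Q(S₀ − S) = 18.3 × 398.5 g/m³ = 7.293 kg/d.
P_X = Y_obs·Q·(S₀ − S) = 0.1510 × 7.293 = 1.101 kg VSS/d.
R_O = Q·ΔS − 1.42 P_X = 7.293 − 1.564 = 5.729 kg O₂/d.

R_O ≈ 5.73 kg O₂/d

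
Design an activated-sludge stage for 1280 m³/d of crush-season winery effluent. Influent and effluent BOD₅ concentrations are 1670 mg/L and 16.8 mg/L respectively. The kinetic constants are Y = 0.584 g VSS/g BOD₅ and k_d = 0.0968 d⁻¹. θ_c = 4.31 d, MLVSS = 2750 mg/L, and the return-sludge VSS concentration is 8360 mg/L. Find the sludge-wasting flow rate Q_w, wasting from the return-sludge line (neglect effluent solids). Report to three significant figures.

Rearranging the biomass balance for a CMAS with decay, V = Y·Q·ΔS·θ_c / [X·(1+k_d θ_c)] = 0.584 × 1280 × (1670 − 16.8) × 4.31 / [2750 × (1 + 0.0968 × 4.31)] = 5.33×10^6 / 3897 = 1367 m³.
Wasting from the return line (neglecting effluent solids): Q_w = V·X / (θ_c·X_r) = 1367 × 2750 / (4.31 × 8360) = 104.3 m³/d.

Q_w ≈ 104 m³/d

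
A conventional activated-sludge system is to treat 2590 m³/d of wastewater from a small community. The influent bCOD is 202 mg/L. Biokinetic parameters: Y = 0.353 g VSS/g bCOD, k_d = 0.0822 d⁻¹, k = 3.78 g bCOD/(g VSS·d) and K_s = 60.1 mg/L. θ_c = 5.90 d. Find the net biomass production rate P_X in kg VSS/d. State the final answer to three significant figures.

Effluent substrate depends only on kinetics and SRT: S = K_s(1 + k_d θ_c) / [θ_c(Yk − k_d) − 1] = 60.1 × (1 + 0.0822 × 5.90) / [5.90 × (0.353 × 3.78 − 0.0822) − 1] = 89.25 / 6.388 = 13.97 mg/L.
Observed yield with endogenous decay: Y_obs = Y / (1 + k_d·θ_c) = 0.353 / (1 + 0.0822 × 5.90) = 0.353 / 1.485 = 0.2377 g VSS/g bCOD.
Q·(S₀ − S) = 2590 × (202 − 14.0) × 10⁻³ = 486.9 kg/d removed.
So the net sludge growth is P_X = 0.2377 × 486.9 = 115.7 kg VSS/d.

P_X ≈ 116 kg VSS/d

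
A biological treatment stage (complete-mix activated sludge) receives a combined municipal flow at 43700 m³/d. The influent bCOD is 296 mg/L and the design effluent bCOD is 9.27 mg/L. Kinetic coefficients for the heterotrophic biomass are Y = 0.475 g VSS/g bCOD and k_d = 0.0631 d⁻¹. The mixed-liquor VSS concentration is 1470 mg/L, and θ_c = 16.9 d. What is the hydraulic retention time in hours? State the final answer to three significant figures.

τ ≈ 18.2 h

Steady-state biomass mass balance: V·X·(1 + k_d·θ_c) = Y·Q·(S₀ − S)·θ_c, so V = 0.475 × 43700 × (296 − 9.27) × 16.9 / [1470 × (1 + 0.0631 × 16.9)] = 1.01×10^8 / 3038 = 33114 m³.
Hydraulic retention time τ = V/Q = 33114 / 43700 = 0.7577 d = 18.19 h.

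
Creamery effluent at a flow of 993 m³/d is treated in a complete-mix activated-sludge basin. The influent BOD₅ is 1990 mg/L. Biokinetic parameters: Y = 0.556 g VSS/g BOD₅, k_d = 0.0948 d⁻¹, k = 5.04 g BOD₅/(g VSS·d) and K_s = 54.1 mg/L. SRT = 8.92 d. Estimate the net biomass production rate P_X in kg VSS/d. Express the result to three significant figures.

P_X ≈ 594 kg VSS/d

Effluent substrate depends only on kinetics and SRT: S = K_s(1 + k_d θ_c) / [θ_c(Yk − k_d) − 1] = 54.1 × (1 + 0.0948 × 8.92) / [8.92 × (0.556 × 5.04 − 0.0948) − 1] = 99.85 / 23.15 = 4.313 mg/L.
Observed yield with endogenous decay: Y_obs = Y / (1 + k_d·θ_c) = 0.556 / (1 + 0.0948 × 8.92) = 0.556 / 1.846 = 0.3013 g VSS/g BOD₅.
Mass of BOD₅ removed per day: Q(S₀ − S) = 993 × 1986 g/m³ = 1972 kg/d.
Biomass produced: P_X = Y_obs·Q·ΔS = 0.3013 × 1972 ≈ 594.0 kg VSS/d.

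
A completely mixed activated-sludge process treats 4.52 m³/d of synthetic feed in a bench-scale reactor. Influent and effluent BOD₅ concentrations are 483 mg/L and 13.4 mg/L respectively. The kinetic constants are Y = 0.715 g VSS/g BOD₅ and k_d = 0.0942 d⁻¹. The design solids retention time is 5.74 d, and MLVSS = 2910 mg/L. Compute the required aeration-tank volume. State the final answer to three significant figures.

V ≈ 1.94 m³

From the SRT design equation V = Y Q (S₀−S) θ_c / [X (1 + k_d θ_c)] = 0.715 × 4.52 × (483 − 13.4) × 5.74 / [2910 × (1 + 0.0942 × 5.74)] = 8.71×10^3 / 4483 = 1.943 m³.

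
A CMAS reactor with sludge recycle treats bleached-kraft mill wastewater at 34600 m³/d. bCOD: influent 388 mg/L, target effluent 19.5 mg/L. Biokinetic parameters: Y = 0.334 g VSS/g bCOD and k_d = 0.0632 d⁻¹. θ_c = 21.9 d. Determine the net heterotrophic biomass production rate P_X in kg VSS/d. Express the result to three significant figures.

P_X ≈ 1790 kg VSS/d

Correct the yield for decay: Y_obs = Y/(1 + k_d θ_c) = 0.334 / (1 + 0.0632 × 21.9) = 0.334 / 2.384 = 0.1401.
ΔS = 388 − 19.5 = 368.5 mg/L, so the substrate removal rate is 34600 × 368.5/1000 = 12750 kg bCOD/d.
Biomass produced: P_X = Y_obs·Q·ΔS = 0.1401 × 12750 ≈ 1786 kg VSS/d.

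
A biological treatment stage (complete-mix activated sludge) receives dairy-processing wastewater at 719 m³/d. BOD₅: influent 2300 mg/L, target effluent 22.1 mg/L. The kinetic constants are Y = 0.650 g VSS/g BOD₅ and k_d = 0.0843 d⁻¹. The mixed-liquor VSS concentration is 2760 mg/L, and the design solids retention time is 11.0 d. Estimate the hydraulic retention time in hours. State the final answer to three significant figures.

From the SRT design equation V = Y Q (S₀−S) θ_c / [X (1 + k_d θ_c)] = 0.650 × 719 × (2300 − 22.1) × 11.0 / [2760 × (1 + 0.0843 × 11.0)] = 1.17×10^7 / 5319 = 2201 m³.
HRT = V/Q = 2201 m³ / 719 m³·d⁻¹ = 3.062 d × 24 = 73.48 h.

τ ≈ 73.5 h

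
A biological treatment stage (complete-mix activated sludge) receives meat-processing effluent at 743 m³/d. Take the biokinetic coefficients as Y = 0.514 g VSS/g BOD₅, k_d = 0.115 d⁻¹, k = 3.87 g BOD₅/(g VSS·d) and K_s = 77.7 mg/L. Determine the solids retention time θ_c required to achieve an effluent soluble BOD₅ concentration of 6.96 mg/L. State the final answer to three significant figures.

Specific growth rate at S = 6.96 mg/L: μ = YkS/(K_s+S) = 0.514·3.87·6.96/(77.7+6.96) = 0.1635 d⁻¹.
θ_c = 1/(μ − k_d) = 1/(0.1635 − 0.115) = 1/0.04853 = 20.60 d.

θ_c ≈ 20.6 d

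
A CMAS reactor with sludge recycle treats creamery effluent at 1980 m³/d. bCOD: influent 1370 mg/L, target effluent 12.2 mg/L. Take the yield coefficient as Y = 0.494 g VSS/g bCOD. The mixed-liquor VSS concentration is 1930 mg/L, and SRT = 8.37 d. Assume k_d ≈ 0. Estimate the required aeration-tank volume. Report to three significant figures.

V ≈ 5760 m³

With k_d = 0 the design equation reduces to V = Y Q (S₀−S) θ_c / X = 0.494 × 1980 × (1370 − 12.2) × 8.37 / 1930 = 5760 m³.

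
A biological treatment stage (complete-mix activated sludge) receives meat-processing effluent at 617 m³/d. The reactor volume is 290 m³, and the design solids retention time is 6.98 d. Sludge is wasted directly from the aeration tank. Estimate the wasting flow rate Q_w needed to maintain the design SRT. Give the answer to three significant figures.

With mixed-liquor wasting, θ_c = V/Q_w, so Q_w = V/θ_c = 290.0/6.98 = 41.55 m³/d.

Q_w ≈ 41.5 m³/d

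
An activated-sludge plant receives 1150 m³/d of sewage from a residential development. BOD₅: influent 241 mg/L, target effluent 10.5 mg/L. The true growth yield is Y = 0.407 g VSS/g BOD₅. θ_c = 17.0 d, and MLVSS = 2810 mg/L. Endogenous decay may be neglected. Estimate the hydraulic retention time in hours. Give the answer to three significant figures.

τ ≈ 13.6 h

V·X = Y·Q·ΔS·θ_c gives V = 0.407 × 1150 × (241 − 10.5) × 17.0 / 2810 = 652.7 m³.
Hydraulic retention time τ = V/Q = 652.7 / 1150 = 0.5676 d = 13.62 h.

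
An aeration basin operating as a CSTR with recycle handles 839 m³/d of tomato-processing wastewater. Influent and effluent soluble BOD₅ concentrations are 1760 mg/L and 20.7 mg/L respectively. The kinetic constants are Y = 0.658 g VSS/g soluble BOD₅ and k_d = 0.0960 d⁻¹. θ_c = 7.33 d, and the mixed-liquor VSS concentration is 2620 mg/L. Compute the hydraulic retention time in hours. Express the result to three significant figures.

Steady-state biomass mass balance: V·X·(1 + k_d·θ_c) = Y·Q·(S₀ − S)·θ_c, so V = 0.658 × 839 × (1760 − 20.7) × 7.33 / [2620 × (1 + 0.0960 × 7.33)] = 7.04×10^6 / 4464 = 1577 m³.
Hydraulic retention time τ = V/Q = 1577 / 839 = 1.879 d = 45.11 h.

τ ≈ 45.1 h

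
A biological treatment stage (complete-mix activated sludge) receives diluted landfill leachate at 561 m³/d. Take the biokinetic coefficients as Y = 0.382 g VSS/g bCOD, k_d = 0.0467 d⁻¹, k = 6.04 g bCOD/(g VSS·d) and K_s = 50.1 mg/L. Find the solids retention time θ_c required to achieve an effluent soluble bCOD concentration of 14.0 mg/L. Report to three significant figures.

At the target effluent, Y k S/(K_s+S) = 0.382×6.04×14.0/64.10 = 0.5039 d⁻¹.
Then 1/θ_c = μ − k_d = 0.5039 − 0.0467 = 0.4572 d⁻¹, giving θ_c = 2.187 d.

θ_c ≈ 2.19 d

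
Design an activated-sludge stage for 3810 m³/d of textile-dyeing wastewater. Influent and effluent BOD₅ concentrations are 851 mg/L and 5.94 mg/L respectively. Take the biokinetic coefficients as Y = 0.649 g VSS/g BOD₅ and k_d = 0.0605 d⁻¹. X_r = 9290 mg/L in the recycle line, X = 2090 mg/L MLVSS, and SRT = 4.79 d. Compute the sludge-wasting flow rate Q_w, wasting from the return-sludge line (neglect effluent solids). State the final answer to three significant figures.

From the SRT design equation V = Y Q (S₀−S) θ_c / [X (1 + k_d θ_c)] = 0.649 × 3810 × (851 − 5.94) × 4.79 / [2090 × (1 + 0.0605 × 4.79)] = 1×10^7 / 2696 = 3713 m³.
Wasting from the return line (neglecting effluent solids): Q_w = V·X / (θ_c·X_r) = 3713 × 2090 / (4.79 × 9290) = 174.4 m³/d.

Q_w ≈ 174 m³/d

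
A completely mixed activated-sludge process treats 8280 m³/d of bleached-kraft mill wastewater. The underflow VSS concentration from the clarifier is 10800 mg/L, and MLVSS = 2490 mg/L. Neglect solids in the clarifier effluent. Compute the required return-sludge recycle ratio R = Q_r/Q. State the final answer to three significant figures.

R = Q_r/Q = X/(X_r − X) = 2490 / (10800 − 2490) = 0.2996.

R ≈ 0.300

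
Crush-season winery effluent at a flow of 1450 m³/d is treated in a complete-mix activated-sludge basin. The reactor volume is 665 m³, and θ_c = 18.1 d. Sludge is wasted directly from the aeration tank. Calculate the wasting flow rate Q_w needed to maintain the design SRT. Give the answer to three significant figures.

For wasting at MLVSS concentration, Q_w = V/θ_c = 665.0/18.1 = 36.74 m³/d.

Q_w ≈ 36.7 m³/d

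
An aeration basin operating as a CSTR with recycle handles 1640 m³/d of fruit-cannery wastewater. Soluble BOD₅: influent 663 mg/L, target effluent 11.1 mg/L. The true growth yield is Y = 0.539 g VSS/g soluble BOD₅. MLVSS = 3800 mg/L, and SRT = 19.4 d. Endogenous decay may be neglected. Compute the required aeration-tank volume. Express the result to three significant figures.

Biomass mass balance (decay neglected): V·X = Y·Q·(S₀ − S)·θ_c, so V = 0.539 × 1640 × (663 − 11.1) × 19.4 / 3800 = 2942 m³.

V ≈ 2940 m³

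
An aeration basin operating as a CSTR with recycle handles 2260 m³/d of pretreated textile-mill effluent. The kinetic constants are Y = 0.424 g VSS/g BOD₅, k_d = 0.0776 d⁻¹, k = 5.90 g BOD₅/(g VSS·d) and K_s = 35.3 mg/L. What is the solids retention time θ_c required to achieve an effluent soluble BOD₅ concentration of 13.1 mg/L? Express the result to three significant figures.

Specific growth rate at S = 13.1 mg/L: μ = YkS/(K_s+S) = 0.424·5.90·13.1/(35.3+13.1) = 0.6771 d⁻¹.
Then 1/θ_c = μ − k_d = 0.6771 − 0.0776 = 0.5995 d⁻¹, giving θ_c = 1.668 d.

θ_c ≈ 1.67 d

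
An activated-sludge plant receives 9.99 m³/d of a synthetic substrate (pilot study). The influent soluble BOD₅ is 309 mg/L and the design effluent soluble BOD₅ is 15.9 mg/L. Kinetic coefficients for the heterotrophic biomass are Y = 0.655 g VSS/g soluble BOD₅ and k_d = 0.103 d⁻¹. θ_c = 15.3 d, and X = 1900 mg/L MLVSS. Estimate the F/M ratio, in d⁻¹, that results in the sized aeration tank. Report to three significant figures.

F/M ≈ 0.271 d⁻¹

Rearranging the biomass balance for a CMAS with decay, V = Y·Q·ΔS·θ_c / [X·(1+k_d θ_c)] = 0.655 × 9.99 × (309 − 15.9) × 15.3 / [1900 × (1 + 0.103 × 15.3)] = 2.93×10^4 / 4894 = 5.996 m³.
F/M = Q·S₀ / (V·X) = 9.99 × 309 / (5.996 × 1900) = 0.2710 g soluble BOD₅·(g VSS·d)⁻¹.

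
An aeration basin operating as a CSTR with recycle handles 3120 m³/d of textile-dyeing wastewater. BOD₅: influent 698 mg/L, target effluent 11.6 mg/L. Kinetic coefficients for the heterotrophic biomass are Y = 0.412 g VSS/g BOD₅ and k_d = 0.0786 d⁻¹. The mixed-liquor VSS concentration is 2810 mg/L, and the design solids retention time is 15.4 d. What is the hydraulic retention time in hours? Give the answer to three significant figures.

Steady-state biomass mass balance: V·X·(1 + k_d·θ_c) = Y·Q·(S₀ − S)·θ_c, so V = 0.412 × 3120 × (698 − 11.6) × 15.4 / [2810 × (1 + 0.0786 × 15.4)] = 1.36×10^7 / 6211 = 2188 m³.
HRT = V/Q = 2188 m³ / 3120 m³·d⁻¹ = 0.7011 d × 24 = 16.83 h.

τ ≈ 16.8 h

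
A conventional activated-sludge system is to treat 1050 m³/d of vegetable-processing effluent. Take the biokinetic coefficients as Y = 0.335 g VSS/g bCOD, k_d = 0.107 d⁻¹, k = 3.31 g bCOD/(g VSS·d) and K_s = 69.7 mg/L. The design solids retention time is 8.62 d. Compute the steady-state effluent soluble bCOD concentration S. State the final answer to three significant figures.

For a completely mixed reactor with recycle the Lawrence–McCarty relation gives S = K_s·(1 + k_d·θ_c) / [θ_c·(Y·k − k_d) − 1] = 69.7 × (1 + 0.107 × 8.62) / [8.62 × (0.335 × 3.31 − 0.107) − 1] = 134.0 / 7.636 = 17.55 mg/L.

S ≈ 17.5 mg/L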